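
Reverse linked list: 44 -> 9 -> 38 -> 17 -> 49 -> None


Step 1: curr=44, set curr.next=prev(None) | reversed so far: 44
Step 2: curr=9, set curr.next=prev(44) | reversed so far: 9 -> 44
Step 3: curr=38, set curr.next=prev(9) | reversed so far: 38 -> 9 -> 44
Step 4: curr=17, set curr.next=prev(38) | reversed so far: 17 -> 38 -> 9 -> 44
Step 5: curr=49, set curr.next=prev(17) | reversed so far: 49 -> 17 -> 38 -> 9 -> 44

49 -> 17 -> 38 -> 9 -> 44 -> None


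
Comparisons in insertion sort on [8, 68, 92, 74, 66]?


Algorithm: insertion sort
Input: [8, 68, 92, 74, 66]
Sorted: [8, 66, 68, 74, 92]

8


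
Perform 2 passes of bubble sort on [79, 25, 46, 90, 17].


Initial: [79, 25, 46, 90, 17]
Pass 1: [25, 46, 79, 17, 90] (3 swaps)
Pass 2: [25, 46, 17, 79, 90] (1 swaps)

After 2 passes: [25, 46, 17, 79, 90]


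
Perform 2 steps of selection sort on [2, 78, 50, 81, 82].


Initial: [2, 78, 50, 81, 82]
Step 1: min=2 at 0
  Swap: [2, 78, 50, 81, 82]
Step 2: min=50 at 2
  Swap: [2, 50, 78, 81, 82]

After 2 steps: [2, 50, 78, 81, 82]


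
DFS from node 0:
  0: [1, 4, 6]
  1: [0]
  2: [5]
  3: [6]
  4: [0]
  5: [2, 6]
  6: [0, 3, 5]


Visit 0, push [6, 4, 1]
Visit 1, push []
Visit 4, push []
Visit 6, push [5, 3]
Visit 3, push []
Visit 5, push [2]
Visit 2, push []

DFS order: [0, 1, 4, 6, 3, 5, 2]


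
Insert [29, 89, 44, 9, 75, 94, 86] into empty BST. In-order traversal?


Insert 29: root
Insert 89: R from 29
Insert 44: R from 29 -> L from 89
Insert 9: L from 29
Insert 75: R from 29 -> L from 89 -> R from 44
Insert 94: R from 29 -> R from 89
Insert 86: R from 29 -> L from 89 -> R from 44 -> R from 75

In-order: [9, 29, 44, 75, 86, 89, 94]


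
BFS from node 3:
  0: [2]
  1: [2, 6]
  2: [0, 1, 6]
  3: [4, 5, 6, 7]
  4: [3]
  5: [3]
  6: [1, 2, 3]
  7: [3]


Visit 3, enqueue [4, 5, 6, 7]
Visit 4, enqueue []
Visit 5, enqueue []
Visit 6, enqueue [1, 2]
Visit 7, enqueue []
Visit 1, enqueue []
Visit 2, enqueue [0]
Visit 0, enqueue []

BFS order: [3, 4, 5, 6, 7, 1, 2, 0]


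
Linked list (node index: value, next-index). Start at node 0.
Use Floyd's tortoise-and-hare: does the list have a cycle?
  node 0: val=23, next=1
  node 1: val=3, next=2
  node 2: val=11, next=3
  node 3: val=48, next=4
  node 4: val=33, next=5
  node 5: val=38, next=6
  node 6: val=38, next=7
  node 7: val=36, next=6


Floyd's tortoise (slow, +1) and hare (fast, +2):
  init: slow=0, fast=0
  step 1: slow=1, fast=2
  step 2: slow=2, fast=4
  step 3: slow=3, fast=6
  step 4: slow=4, fast=6
  step 5: slow=5, fast=6
  step 6: slow=6, fast=6
  slow == fast at node 6: cycle detected

Cycle: yes


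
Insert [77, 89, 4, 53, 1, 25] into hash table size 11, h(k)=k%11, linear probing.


Insert 77: h=0 -> slot 0
Insert 89: h=1 -> slot 1
Insert 4: h=4 -> slot 4
Insert 53: h=9 -> slot 9
Insert 1: h=1, 1 probes -> slot 2
Insert 25: h=3 -> slot 3

Table: [77, 89, 1, 25, 4, None, None, None, None, 53, None]


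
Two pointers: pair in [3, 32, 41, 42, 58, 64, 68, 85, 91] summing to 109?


lo=0(3)+hi=8(91)=94
lo=1(32)+hi=8(91)=123
lo=1(32)+hi=7(85)=117
lo=1(32)+hi=6(68)=100
lo=2(41)+hi=6(68)=109

Yes: 41+68=109


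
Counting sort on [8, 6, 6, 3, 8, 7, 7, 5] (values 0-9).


Input: [8, 6, 6, 3, 8, 7, 7, 5]
Counts: [0, 0, 0, 1, 0, 1, 2, 2, 2, 0]

Sorted: [3, 5, 6, 6, 7, 7, 8, 8]


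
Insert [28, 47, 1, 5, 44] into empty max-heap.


Insert 28: [28]
Insert 47: [47, 28]
Insert 1: [47, 28, 1]
Insert 5: [47, 28, 1, 5]
Insert 44: [47, 44, 1, 5, 28]

Final heap: [47, 44, 1, 5, 28]


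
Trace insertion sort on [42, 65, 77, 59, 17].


Initial: [42, 65, 77, 59, 17]
Insert 65: [42, 65, 77, 59, 17]
Insert 77: [42, 65, 77, 59, 17]
Insert 59: [42, 59, 65, 77, 17]
Insert 17: [17, 42, 59, 65, 77]

Sorted: [17, 42, 59, 65, 77]


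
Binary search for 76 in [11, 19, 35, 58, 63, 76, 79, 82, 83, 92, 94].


Step 1: lo=0, hi=10, mid=5, val=76

Found at index 5


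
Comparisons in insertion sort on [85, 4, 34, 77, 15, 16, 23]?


Algorithm: insertion sort
Input: [85, 4, 34, 77, 15, 16, 23]
Sorted: [4, 15, 16, 23, 34, 77, 85]

17


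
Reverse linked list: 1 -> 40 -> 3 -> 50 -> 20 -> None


Step 1: curr=1, set curr.next=prev(None) | reversed so far: 1
Step 2: curr=40, set curr.next=prev(1) | reversed so far: 40 -> 1
Step 3: curr=3, set curr.next=prev(40) | reversed so far: 3 -> 40 -> 1
Step 4: curr=50, set curr.next=prev(3) | reversed so far: 50 -> 3 -> 40 -> 1
Step 5: curr=20, set curr.next=prev(50) | reversed so far: 20 -> 50 -> 3 -> 40 -> 1

20 -> 50 -> 3 -> 40 -> 1 -> None


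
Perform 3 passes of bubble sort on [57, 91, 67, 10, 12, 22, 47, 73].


Initial: [57, 91, 67, 10, 12, 22, 47, 73]
Pass 1: [57, 67, 10, 12, 22, 47, 73, 91] (6 swaps)
Pass 2: [57, 10, 12, 22, 47, 67, 73, 91] (4 swaps)
Pass 3: [10, 12, 22, 47, 57, 67, 73, 91] (4 swaps)

After 3 passes: [10, 12, 22, 47, 57, 67, 73, 91]


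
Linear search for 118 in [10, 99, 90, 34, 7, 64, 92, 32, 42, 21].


i=0: 10!=118
i=1: 99!=118
i=2: 90!=118
i=3: 34!=118
i=4: 7!=118
i=5: 64!=118
i=6: 92!=118
i=7: 32!=118
i=8: 42!=118
i=9: 21!=118

Not found, 10 comps


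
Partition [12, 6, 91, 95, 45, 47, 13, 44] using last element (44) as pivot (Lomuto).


Pivot: 44
  12 <= 44: advance i (no swap)
  6 <= 44: advance i (no swap)
  13 <= 44: swap -> [12, 6, 13, 95, 45, 47, 91, 44]
Place pivot at 3: [12, 6, 13, 44, 45, 47, 91, 95]

Partitioned: [12, 6, 13, 44, 45, 47, 91, 95]


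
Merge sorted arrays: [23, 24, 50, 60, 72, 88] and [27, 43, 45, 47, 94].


Take 23 from A
Take 24 from A
Take 27 from B
Take 43 from B
Take 45 from B
Take 47 from B
Take 50 from A
Take 60 from A
Take 72 from A
Take 88 from A

Merged: [23, 24, 27, 43, 45, 47, 50, 60, 72, 88, 94]


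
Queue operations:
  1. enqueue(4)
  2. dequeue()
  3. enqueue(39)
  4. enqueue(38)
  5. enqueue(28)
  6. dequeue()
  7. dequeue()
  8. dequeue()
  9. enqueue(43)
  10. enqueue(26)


enqueue(4) -> [4]
dequeue()->4, []
enqueue(39) -> [39]
enqueue(38) -> [39, 38]
enqueue(28) -> [39, 38, 28]
dequeue()->39, [38, 28]
dequeue()->38, [28]
dequeue()->28, []
enqueue(43) -> [43]
enqueue(26) -> [43, 26]

Final queue: [43, 26]


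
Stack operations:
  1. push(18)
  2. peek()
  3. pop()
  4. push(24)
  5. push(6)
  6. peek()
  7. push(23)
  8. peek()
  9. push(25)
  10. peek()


push(18) -> [18]
peek()->18
pop()->18, []
push(24) -> [24]
push(6) -> [24, 6]
peek()->6
push(23) -> [24, 6, 23]
peek()->23
push(25) -> [24, 6, 23, 25]
peek()->25

Final stack: [24, 6, 23, 25]


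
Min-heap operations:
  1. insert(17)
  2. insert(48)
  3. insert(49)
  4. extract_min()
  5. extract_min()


insert(17) -> [17]
insert(48) -> [17, 48]
insert(49) -> [17, 48, 49]
extract_min()->17, [48, 49]
extract_min()->48, [49]

Final heap: [49]


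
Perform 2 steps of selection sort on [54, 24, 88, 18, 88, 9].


Initial: [54, 24, 88, 18, 88, 9]
Step 1: min=9 at 5
  Swap: [9, 24, 88, 18, 88, 54]
Step 2: min=18 at 3
  Swap: [9, 18, 88, 24, 88, 54]

After 2 steps: [9, 18, 88, 24, 88, 54]


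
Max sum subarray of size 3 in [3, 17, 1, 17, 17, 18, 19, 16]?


[0:3]: 21
[1:4]: 35
[2:5]: 35
[3:6]: 52
[4:7]: 54
[5:8]: 53

Max: 54 at [4:7]


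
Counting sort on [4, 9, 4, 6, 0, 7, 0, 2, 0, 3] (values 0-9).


Input: [4, 9, 4, 6, 0, 7, 0, 2, 0, 3]
Counts: [3, 0, 1, 1, 2, 0, 1, 1, 0, 1]

Sorted: [0, 0, 0, 2, 3, 4, 4, 6, 7, 9]


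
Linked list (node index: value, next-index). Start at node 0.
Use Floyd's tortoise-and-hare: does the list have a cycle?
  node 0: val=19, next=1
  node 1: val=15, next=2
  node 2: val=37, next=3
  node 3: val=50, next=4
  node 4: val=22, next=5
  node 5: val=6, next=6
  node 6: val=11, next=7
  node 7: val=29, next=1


Floyd's tortoise (slow, +1) and hare (fast, +2):
  init: slow=0, fast=0
  step 1: slow=1, fast=2
  step 2: slow=2, fast=4
  step 3: slow=3, fast=6
  step 4: slow=4, fast=1
  step 5: slow=5, fast=3
  step 6: slow=6, fast=5
  step 7: slow=7, fast=7
  slow == fast at node 7: cycle detected

Cycle: yes


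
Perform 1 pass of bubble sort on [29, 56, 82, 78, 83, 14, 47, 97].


Initial: [29, 56, 82, 78, 83, 14, 47, 97]
Pass 1: [29, 56, 78, 82, 14, 47, 83, 97] (3 swaps)

After 1 pass: [29, 56, 78, 82, 14, 47, 83, 97]


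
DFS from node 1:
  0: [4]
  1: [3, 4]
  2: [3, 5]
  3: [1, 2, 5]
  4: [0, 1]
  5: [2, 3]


Visit 1, push [4, 3]
Visit 3, push [5, 2]
Visit 2, push [5]
Visit 5, push []
Visit 4, push [0]
Visit 0, push []

DFS order: [1, 3, 2, 5, 4, 0]


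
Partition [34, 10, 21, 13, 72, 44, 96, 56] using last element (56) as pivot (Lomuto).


Pivot: 56
  34 <= 56: advance i (no swap)
  10 <= 56: advance i (no swap)
  21 <= 56: advance i (no swap)
  13 <= 56: advance i (no swap)
  44 <= 56: swap -> [34, 10, 21, 13, 44, 72, 96, 56]
Place pivot at 5: [34, 10, 21, 13, 44, 56, 96, 72]

Partitioned: [34, 10, 21, 13, 44, 56, 96, 72]


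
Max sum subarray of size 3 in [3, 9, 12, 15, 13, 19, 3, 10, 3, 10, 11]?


[0:3]: 24
[1:4]: 36
[2:5]: 40
[3:6]: 47
[4:7]: 35
[5:8]: 32
[6:9]: 16
[7:10]: 23
[8:11]: 24

Max: 47 at [3:6]


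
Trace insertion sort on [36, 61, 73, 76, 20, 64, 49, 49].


Initial: [36, 61, 73, 76, 20, 64, 49, 49]
Insert 61: [36, 61, 73, 76, 20, 64, 49, 49]
Insert 73: [36, 61, 73, 76, 20, 64, 49, 49]
Insert 76: [36, 61, 73, 76, 20, 64, 49, 49]
Insert 20: [20, 36, 61, 73, 76, 64, 49, 49]
Insert 64: [20, 36, 61, 64, 73, 76, 49, 49]
Insert 49: [20, 36, 49, 61, 64, 73, 76, 49]
Insert 49: [20, 36, 49, 49, 61, 64, 73, 76]

Sorted: [20, 36, 49, 49, 61, 64, 73, 76]


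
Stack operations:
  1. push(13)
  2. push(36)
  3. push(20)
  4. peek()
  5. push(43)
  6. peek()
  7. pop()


push(13) -> [13]
push(36) -> [13, 36]
push(20) -> [13, 36, 20]
peek()->20
push(43) -> [13, 36, 20, 43]
peek()->43
pop()->43, [13, 36, 20]

Final stack: [13, 36, 20]


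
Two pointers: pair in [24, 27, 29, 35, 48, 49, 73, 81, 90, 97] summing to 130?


lo=0(24)+hi=9(97)=121
lo=1(27)+hi=9(97)=124
lo=2(29)+hi=9(97)=126
lo=3(35)+hi=9(97)=132
lo=3(35)+hi=8(90)=125
lo=4(48)+hi=8(90)=138
lo=4(48)+hi=7(81)=129
lo=5(49)+hi=7(81)=130

Yes: 49+81=130


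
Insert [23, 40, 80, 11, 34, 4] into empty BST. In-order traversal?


Insert 23: root
Insert 40: R from 23
Insert 80: R from 23 -> R from 40
Insert 11: L from 23
Insert 34: R from 23 -> L from 40
Insert 4: L from 23 -> L from 11

In-order: [4, 11, 23, 34, 40, 80]


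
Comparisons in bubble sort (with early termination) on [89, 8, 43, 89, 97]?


Algorithm: bubble sort (with early termination)
Input: [89, 8, 43, 89, 97]
Sorted: [8, 43, 89, 89, 97]

7


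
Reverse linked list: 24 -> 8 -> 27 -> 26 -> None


Step 1: curr=24, set curr.next=prev(None) | reversed so far: 24
Step 2: curr=8, set curr.next=prev(24) | reversed so far: 8 -> 24
Step 3: curr=27, set curr.next=prev(8) | reversed so far: 27 -> 8 -> 24
Step 4: curr=26, set curr.next=prev(27) | reversed so far: 26 -> 27 -> 8 -> 24

26 -> 27 -> 8 -> 24 -> None


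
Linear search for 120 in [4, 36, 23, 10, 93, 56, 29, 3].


i=0: 4!=120
i=1: 36!=120
i=2: 23!=120
i=3: 10!=120
i=4: 93!=120
i=5: 56!=120
i=6: 29!=120
i=7: 3!=120

Not found, 8 comps


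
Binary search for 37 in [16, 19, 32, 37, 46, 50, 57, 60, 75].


Step 1: lo=0, hi=8, mid=4, val=46
Step 2: lo=0, hi=3, mid=1, val=19
Step 3: lo=2, hi=3, mid=2, val=32
Step 4: lo=3, hi=3, mid=3, val=37

Found at index 3


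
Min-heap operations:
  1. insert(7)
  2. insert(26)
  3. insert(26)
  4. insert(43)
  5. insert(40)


insert(7) -> [7]
insert(26) -> [7, 26]
insert(26) -> [7, 26, 26]
insert(43) -> [7, 26, 26, 43]
insert(40) -> [7, 26, 26, 43, 40]

Final heap: [7, 26, 26, 43, 40]


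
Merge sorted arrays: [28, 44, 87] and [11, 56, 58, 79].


Take 11 from B
Take 28 from A
Take 44 from A
Take 56 from B
Take 58 from B
Take 79 from B

Merged: [11, 28, 44, 56, 58, 79, 87]


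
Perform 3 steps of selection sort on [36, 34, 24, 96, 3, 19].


Initial: [36, 34, 24, 96, 3, 19]
Step 1: min=3 at 4
  Swap: [3, 34, 24, 96, 36, 19]
Step 2: min=19 at 5
  Swap: [3, 19, 24, 96, 36, 34]
Step 3: min=24 at 2
  Swap: [3, 19, 24, 96, 36, 34]

After 3 steps: [3, 19, 24, 96, 36, 34]


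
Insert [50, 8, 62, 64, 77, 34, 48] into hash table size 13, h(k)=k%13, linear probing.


Insert 50: h=11 -> slot 11
Insert 8: h=8 -> slot 8
Insert 62: h=10 -> slot 10
Insert 64: h=12 -> slot 12
Insert 77: h=12, 1 probes -> slot 0
Insert 34: h=8, 1 probes -> slot 9
Insert 48: h=9, 5 probes -> slot 1

Table: [77, 48, None, None, None, None, None, None, 8, 34, 62, 50, 64]


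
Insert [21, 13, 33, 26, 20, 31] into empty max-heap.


Insert 21: [21]
Insert 13: [21, 13]
Insert 33: [33, 13, 21]
Insert 26: [33, 26, 21, 13]
Insert 20: [33, 26, 21, 13, 20]
Insert 31: [33, 26, 31, 13, 20, 21]

Final heap: [33, 26, 31, 13, 20, 21]


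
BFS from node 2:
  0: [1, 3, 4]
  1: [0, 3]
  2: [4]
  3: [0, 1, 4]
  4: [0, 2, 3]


Visit 2, enqueue [4]
Visit 4, enqueue [0, 3]
Visit 0, enqueue [1]
Visit 3, enqueue []
Visit 1, enqueue []

BFS order: [2, 4, 0, 3, 1]


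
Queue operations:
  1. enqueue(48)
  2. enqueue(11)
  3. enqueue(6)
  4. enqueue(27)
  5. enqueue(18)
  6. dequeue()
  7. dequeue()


enqueue(48) -> [48]
enqueue(11) -> [48, 11]
enqueue(6) -> [48, 11, 6]
enqueue(27) -> [48, 11, 6, 27]
enqueue(18) -> [48, 11, 6, 27, 18]
dequeue()->48, [11, 6, 27, 18]
dequeue()->11, [6, 27, 18]

Final queue: [6, 27, 18]


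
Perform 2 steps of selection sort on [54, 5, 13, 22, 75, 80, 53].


Initial: [54, 5, 13, 22, 75, 80, 53]
Step 1: min=5 at 1
  Swap: [5, 54, 13, 22, 75, 80, 53]
Step 2: min=13 at 2
  Swap: [5, 13, 54, 22, 75, 80, 53]

After 2 steps: [5, 13, 54, 22, 75, 80, 53]


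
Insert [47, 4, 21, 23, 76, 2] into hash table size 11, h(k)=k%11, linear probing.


Insert 47: h=3 -> slot 3
Insert 4: h=4 -> slot 4
Insert 21: h=10 -> slot 10
Insert 23: h=1 -> slot 1
Insert 76: h=10, 1 probes -> slot 0
Insert 2: h=2 -> slot 2

Table: [76, 23, 2, 47, 4, None, None, None, None, None, 21]


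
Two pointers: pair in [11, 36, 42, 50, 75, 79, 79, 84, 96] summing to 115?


lo=0(11)+hi=8(96)=107
lo=1(36)+hi=8(96)=132
lo=1(36)+hi=7(84)=120
lo=1(36)+hi=6(79)=115

Yes: 36+79=115


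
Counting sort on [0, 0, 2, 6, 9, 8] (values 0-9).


Input: [0, 0, 2, 6, 9, 8]
Counts: [2, 0, 1, 0, 0, 0, 1, 0, 1, 1]

Sorted: [0, 0, 2, 6, 8, 9]


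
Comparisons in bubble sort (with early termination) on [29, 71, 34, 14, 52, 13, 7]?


Algorithm: bubble sort (with early termination)
Input: [29, 71, 34, 14, 52, 13, 7]
Sorted: [7, 13, 14, 29, 34, 52, 71]

21


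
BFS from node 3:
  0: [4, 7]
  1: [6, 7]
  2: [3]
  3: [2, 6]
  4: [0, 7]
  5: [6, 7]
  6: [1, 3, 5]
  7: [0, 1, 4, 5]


Visit 3, enqueue [2, 6]
Visit 2, enqueue []
Visit 6, enqueue [1, 5]
Visit 1, enqueue [7]
Visit 5, enqueue []
Visit 7, enqueue [0, 4]
Visit 0, enqueue []
Visit 4, enqueue []

BFS order: [3, 2, 6, 1, 5, 7, 0, 4]


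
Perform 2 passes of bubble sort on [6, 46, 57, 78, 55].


Initial: [6, 46, 57, 78, 55]
Pass 1: [6, 46, 57, 55, 78] (1 swaps)
Pass 2: [6, 46, 55, 57, 78] (1 swaps)

After 2 passes: [6, 46, 55, 57, 78]


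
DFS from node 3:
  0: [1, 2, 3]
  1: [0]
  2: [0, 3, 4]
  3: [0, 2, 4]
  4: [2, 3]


Visit 3, push [4, 2, 0]
Visit 0, push [2, 1]
Visit 1, push []
Visit 2, push [4]
Visit 4, push []

DFS order: [3, 0, 1, 2, 4]


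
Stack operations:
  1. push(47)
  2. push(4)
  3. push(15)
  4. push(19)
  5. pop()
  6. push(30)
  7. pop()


push(47) -> [47]
push(4) -> [47, 4]
push(15) -> [47, 4, 15]
push(19) -> [47, 4, 15, 19]
pop()->19, [47, 4, 15]
push(30) -> [47, 4, 15, 30]
pop()->30, [47, 4, 15]

Final stack: [47, 4, 15]


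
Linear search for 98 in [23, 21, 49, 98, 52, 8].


i=0: 23!=98
i=1: 21!=98
i=2: 49!=98
i=3: 98==98 found!

Found at 3, 4 comps


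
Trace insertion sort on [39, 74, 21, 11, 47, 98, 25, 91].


Initial: [39, 74, 21, 11, 47, 98, 25, 91]
Insert 74: [39, 74, 21, 11, 47, 98, 25, 91]
Insert 21: [21, 39, 74, 11, 47, 98, 25, 91]
Insert 11: [11, 21, 39, 74, 47, 98, 25, 91]
Insert 47: [11, 21, 39, 47, 74, 98, 25, 91]
Insert 98: [11, 21, 39, 47, 74, 98, 25, 91]
Insert 25: [11, 21, 25, 39, 47, 74, 98, 91]
Insert 91: [11, 21, 25, 39, 47, 74, 91, 98]

Sorted: [11, 21, 25, 39, 47, 74, 91, 98]


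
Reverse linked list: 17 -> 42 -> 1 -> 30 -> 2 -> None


Step 1: curr=17, set curr.next=prev(None) | reversed so far: 17
Step 2: curr=42, set curr.next=prev(17) | reversed so far: 42 -> 17
Step 3: curr=1, set curr.next=prev(42) | reversed so far: 1 -> 42 -> 17
Step 4: curr=30, set curr.next=prev(1) | reversed so far: 30 -> 1 -> 42 -> 17
Step 5: curr=2, set curr.next=prev(30) | reversed so far: 2 -> 30 -> 1 -> 42 -> 17

2 -> 30 -> 1 -> 42 -> 17 -> None


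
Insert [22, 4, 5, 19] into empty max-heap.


Insert 22: [22]
Insert 4: [22, 4]
Insert 5: [22, 4, 5]
Insert 19: [22, 19, 5, 4]

Final heap: [22, 19, 5, 4]


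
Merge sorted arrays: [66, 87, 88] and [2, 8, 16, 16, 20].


Take 2 from B
Take 8 from B
Take 16 from B
Take 16 from B
Take 20 from B

Merged: [2, 8, 16, 16, 20, 66, 87, 88]


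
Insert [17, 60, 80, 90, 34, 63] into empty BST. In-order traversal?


Insert 17: root
Insert 60: R from 17
Insert 80: R from 17 -> R from 60
Insert 90: R from 17 -> R from 60 -> R from 80
Insert 34: R from 17 -> L from 60
Insert 63: R from 17 -> R from 60 -> L from 80

In-order: [17, 34, 60, 63, 80, 90]


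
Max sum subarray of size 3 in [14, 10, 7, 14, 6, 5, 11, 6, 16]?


[0:3]: 31
[1:4]: 31
[2:5]: 27
[3:6]: 25
[4:7]: 22
[5:8]: 22
[6:9]: 33

Max: 33 at [6:9]


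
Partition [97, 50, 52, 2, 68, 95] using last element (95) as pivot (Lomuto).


Pivot: 95
  50 <= 95: swap -> [50, 97, 52, 2, 68, 95]
  52 <= 95: swap -> [50, 52, 97, 2, 68, 95]
  2 <= 95: swap -> [50, 52, 2, 97, 68, 95]
  68 <= 95: swap -> [50, 52, 2, 68, 97, 95]
Place pivot at 4: [50, 52, 2, 68, 95, 97]

Partitioned: [50, 52, 2, 68, 95, 97]


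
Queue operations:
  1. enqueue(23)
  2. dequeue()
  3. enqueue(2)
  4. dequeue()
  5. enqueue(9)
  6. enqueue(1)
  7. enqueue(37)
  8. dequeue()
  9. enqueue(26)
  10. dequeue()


enqueue(23) -> [23]
dequeue()->23, []
enqueue(2) -> [2]
dequeue()->2, []
enqueue(9) -> [9]
enqueue(1) -> [9, 1]
enqueue(37) -> [9, 1, 37]
dequeue()->9, [1, 37]
enqueue(26) -> [1, 37, 26]
dequeue()->1, [37, 26]

Final queue: [37, 26]


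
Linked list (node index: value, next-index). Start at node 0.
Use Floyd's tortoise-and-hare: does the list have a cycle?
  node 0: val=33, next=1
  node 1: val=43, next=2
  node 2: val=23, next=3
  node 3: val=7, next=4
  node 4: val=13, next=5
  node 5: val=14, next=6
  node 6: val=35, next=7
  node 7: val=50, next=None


Floyd's tortoise (slow, +1) and hare (fast, +2):
  init: slow=0, fast=0
  step 1: slow=1, fast=2
  step 2: slow=2, fast=4
  step 3: slow=3, fast=6
  step 4: fast 6->7->None, no cycle

Cycle: no


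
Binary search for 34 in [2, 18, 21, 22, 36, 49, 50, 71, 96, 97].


Step 1: lo=0, hi=9, mid=4, val=36
Step 2: lo=0, hi=3, mid=1, val=18
Step 3: lo=2, hi=3, mid=2, val=21
Step 4: lo=3, hi=3, mid=3, val=22

Not found


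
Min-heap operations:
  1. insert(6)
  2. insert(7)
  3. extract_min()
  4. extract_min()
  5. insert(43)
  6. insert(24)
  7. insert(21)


insert(6) -> [6]
insert(7) -> [6, 7]
extract_min()->6, [7]
extract_min()->7, []
insert(43) -> [43]
insert(24) -> [24, 43]
insert(21) -> [21, 43, 24]

Final heap: [21, 43, 24]


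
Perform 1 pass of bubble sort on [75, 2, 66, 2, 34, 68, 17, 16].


Initial: [75, 2, 66, 2, 34, 68, 17, 16]
Pass 1: [2, 66, 2, 34, 68, 17, 16, 75] (7 swaps)

After 1 pass: [2, 66, 2, 34, 68, 17, 16, 75]


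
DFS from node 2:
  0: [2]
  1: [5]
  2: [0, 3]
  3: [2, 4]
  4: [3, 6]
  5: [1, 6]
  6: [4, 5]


Visit 2, push [3, 0]
Visit 0, push []
Visit 3, push [4]
Visit 4, push [6]
Visit 6, push [5]
Visit 5, push [1]
Visit 1, push []

DFS order: [2, 0, 3, 4, 6, 5, 1]


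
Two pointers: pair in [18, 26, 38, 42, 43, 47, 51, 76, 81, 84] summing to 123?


lo=0(18)+hi=9(84)=102
lo=1(26)+hi=9(84)=110
lo=2(38)+hi=9(84)=122
lo=3(42)+hi=9(84)=126
lo=3(42)+hi=8(81)=123

Yes: 42+81=123


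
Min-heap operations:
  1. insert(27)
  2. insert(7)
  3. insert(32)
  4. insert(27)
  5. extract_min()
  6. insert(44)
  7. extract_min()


insert(27) -> [27]
insert(7) -> [7, 27]
insert(32) -> [7, 27, 32]
insert(27) -> [7, 27, 32, 27]
extract_min()->7, [27, 27, 32]
insert(44) -> [27, 27, 32, 44]
extract_min()->27, [27, 44, 32]

Final heap: [27, 44, 32]


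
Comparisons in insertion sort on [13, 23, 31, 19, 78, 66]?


Algorithm: insertion sort
Input: [13, 23, 31, 19, 78, 66]
Sorted: [13, 19, 23, 31, 66, 78]

8


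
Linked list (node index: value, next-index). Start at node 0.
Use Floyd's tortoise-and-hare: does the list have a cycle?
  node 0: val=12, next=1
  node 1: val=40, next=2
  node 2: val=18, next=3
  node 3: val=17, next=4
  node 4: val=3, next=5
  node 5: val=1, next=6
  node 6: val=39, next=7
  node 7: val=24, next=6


Floyd's tortoise (slow, +1) and hare (fast, +2):
  init: slow=0, fast=0
  step 1: slow=1, fast=2
  step 2: slow=2, fast=4
  step 3: slow=3, fast=6
  step 4: slow=4, fast=6
  step 5: slow=5, fast=6
  step 6: slow=6, fast=6
  slow == fast at node 6: cycle detected

Cycle: yes


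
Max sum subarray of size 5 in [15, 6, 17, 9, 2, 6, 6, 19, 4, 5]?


[0:5]: 49
[1:6]: 40
[2:7]: 40
[3:8]: 42
[4:9]: 37
[5:10]: 40

Max: 49 at [0:5]


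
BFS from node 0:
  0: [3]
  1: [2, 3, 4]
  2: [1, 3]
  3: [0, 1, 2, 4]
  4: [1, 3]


Visit 0, enqueue [3]
Visit 3, enqueue [1, 2, 4]
Visit 1, enqueue []
Visit 2, enqueue []
Visit 4, enqueue []

BFS order: [0, 3, 1, 2, 4]


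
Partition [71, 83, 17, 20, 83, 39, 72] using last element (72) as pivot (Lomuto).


Pivot: 72
  71 <= 72: advance i (no swap)
  17 <= 72: swap -> [71, 17, 83, 20, 83, 39, 72]
  20 <= 72: swap -> [71, 17, 20, 83, 83, 39, 72]
  39 <= 72: swap -> [71, 17, 20, 39, 83, 83, 72]
Place pivot at 4: [71, 17, 20, 39, 72, 83, 83]

Partitioned: [71, 17, 20, 39, 72, 83, 83]


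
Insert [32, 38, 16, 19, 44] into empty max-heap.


Insert 32: [32]
Insert 38: [38, 32]
Insert 16: [38, 32, 16]
Insert 19: [38, 32, 16, 19]
Insert 44: [44, 38, 16, 19, 32]

Final heap: [44, 38, 16, 19, 32]


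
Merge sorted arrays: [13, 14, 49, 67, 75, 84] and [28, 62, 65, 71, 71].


Take 13 from A
Take 14 from A
Take 28 from B
Take 49 from A
Take 62 from B
Take 65 from B
Take 67 from A
Take 71 from B
Take 71 from B

Merged: [13, 14, 28, 49, 62, 65, 67, 71, 71, 75, 84]


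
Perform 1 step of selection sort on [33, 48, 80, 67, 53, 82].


Initial: [33, 48, 80, 67, 53, 82]
Step 1: min=33 at 0
  Swap: [33, 48, 80, 67, 53, 82]

After 1 step: [33, 48, 80, 67, 53, 82]


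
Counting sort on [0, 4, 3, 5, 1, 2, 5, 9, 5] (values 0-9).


Input: [0, 4, 3, 5, 1, 2, 5, 9, 5]
Counts: [1, 1, 1, 1, 1, 3, 0, 0, 0, 1]

Sorted: [0, 1, 2, 3, 4, 5, 5, 5, 9]


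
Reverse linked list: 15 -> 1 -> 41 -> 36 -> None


Step 1: curr=15, set curr.next=prev(None) | reversed so far: 15
Step 2: curr=1, set curr.next=prev(15) | reversed so far: 1 -> 15
Step 3: curr=41, set curr.next=prev(1) | reversed so far: 41 -> 1 -> 15
Step 4: curr=36, set curr.next=prev(41) | reversed so far: 36 -> 41 -> 1 -> 15

36 -> 41 -> 1 -> 15 -> None


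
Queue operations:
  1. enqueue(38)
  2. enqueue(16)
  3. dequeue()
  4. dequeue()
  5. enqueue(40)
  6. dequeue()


enqueue(38) -> [38]
enqueue(16) -> [38, 16]
dequeue()->38, [16]
dequeue()->16, []
enqueue(40) -> [40]
dequeue()->40, []

Final queue: []


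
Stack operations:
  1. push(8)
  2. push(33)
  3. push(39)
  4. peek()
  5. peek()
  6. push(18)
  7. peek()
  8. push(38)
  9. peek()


push(8) -> [8]
push(33) -> [8, 33]
push(39) -> [8, 33, 39]
peek()->39
peek()->39
push(18) -> [8, 33, 39, 18]
peek()->18
push(38) -> [8, 33, 39, 18, 38]
peek()->38

Final stack: [8, 33, 39, 18, 38]


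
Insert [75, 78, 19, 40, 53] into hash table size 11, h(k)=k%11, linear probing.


Insert 75: h=9 -> slot 9
Insert 78: h=1 -> slot 1
Insert 19: h=8 -> slot 8
Insert 40: h=7 -> slot 7
Insert 53: h=9, 1 probes -> slot 10

Table: [None, 78, None, None, None, None, None, 40, 19, 75, 53]


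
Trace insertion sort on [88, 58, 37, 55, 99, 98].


Initial: [88, 58, 37, 55, 99, 98]
Insert 58: [58, 88, 37, 55, 99, 98]
Insert 37: [37, 58, 88, 55, 99, 98]
Insert 55: [37, 55, 58, 88, 99, 98]
Insert 99: [37, 55, 58, 88, 99, 98]
Insert 98: [37, 55, 58, 88, 98, 99]

Sorted: [37, 55, 58, 88, 98, 99]


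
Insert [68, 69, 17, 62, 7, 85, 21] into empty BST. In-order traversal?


Insert 68: root
Insert 69: R from 68
Insert 17: L from 68
Insert 62: L from 68 -> R from 17
Insert 7: L from 68 -> L from 17
Insert 85: R from 68 -> R from 69
Insert 21: L from 68 -> R from 17 -> L from 62

In-order: [7, 17, 21, 62, 68, 69, 85]


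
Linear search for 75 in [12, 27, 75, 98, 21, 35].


i=0: 12!=75
i=1: 27!=75
i=2: 75==75 found!

Found at 2, 3 comps


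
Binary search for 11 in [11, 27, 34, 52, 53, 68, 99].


Step 1: lo=0, hi=6, mid=3, val=52
Step 2: lo=0, hi=2, mid=1, val=27
Step 3: lo=0, hi=0, mid=0, val=11

Found at index 0


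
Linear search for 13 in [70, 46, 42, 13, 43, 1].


i=0: 70!=13
i=1: 46!=13
i=2: 42!=13
i=3: 13==13 found!

Found at 3, 4 comps


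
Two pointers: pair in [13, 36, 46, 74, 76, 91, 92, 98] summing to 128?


lo=0(13)+hi=7(98)=111
lo=1(36)+hi=7(98)=134
lo=1(36)+hi=6(92)=128

Yes: 36+92=128


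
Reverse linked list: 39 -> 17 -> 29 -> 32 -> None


Step 1: curr=39, set curr.next=prev(None) | reversed so far: 39
Step 2: curr=17, set curr.next=prev(39) | reversed so far: 17 -> 39
Step 3: curr=29, set curr.next=prev(17) | reversed so far: 29 -> 17 -> 39
Step 4: curr=32, set curr.next=prev(29) | reversed so far: 32 -> 29 -> 17 -> 39

32 -> 29 -> 17 -> 39 -> None


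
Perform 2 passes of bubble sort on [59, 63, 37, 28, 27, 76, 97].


Initial: [59, 63, 37, 28, 27, 76, 97]
Pass 1: [59, 37, 28, 27, 63, 76, 97] (3 swaps)
Pass 2: [37, 28, 27, 59, 63, 76, 97] (3 swaps)

After 2 passes: [37, 28, 27, 59, 63, 76, 97]


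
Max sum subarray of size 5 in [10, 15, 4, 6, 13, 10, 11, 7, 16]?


[0:5]: 48
[1:6]: 48
[2:7]: 44
[3:8]: 47
[4:9]: 57

Max: 57 at [4:9]


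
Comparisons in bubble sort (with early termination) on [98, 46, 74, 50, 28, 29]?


Algorithm: bubble sort (with early termination)
Input: [98, 46, 74, 50, 28, 29]
Sorted: [28, 29, 46, 50, 74, 98]

15


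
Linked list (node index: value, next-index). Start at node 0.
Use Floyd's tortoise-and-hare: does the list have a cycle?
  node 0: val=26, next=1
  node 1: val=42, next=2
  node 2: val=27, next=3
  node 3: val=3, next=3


Floyd's tortoise (slow, +1) and hare (fast, +2):
  init: slow=0, fast=0
  step 1: slow=1, fast=2
  step 2: slow=2, fast=3
  step 3: slow=3, fast=3
  slow == fast at node 3: cycle detected

Cycle: yes


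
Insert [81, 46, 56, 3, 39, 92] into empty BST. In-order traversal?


Insert 81: root
Insert 46: L from 81
Insert 56: L from 81 -> R from 46
Insert 3: L from 81 -> L from 46
Insert 39: L from 81 -> L from 46 -> R from 3
Insert 92: R from 81

In-order: [3, 39, 46, 56, 81, 92]


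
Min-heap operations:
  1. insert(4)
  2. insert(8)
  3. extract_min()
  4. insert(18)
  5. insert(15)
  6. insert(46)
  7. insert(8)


insert(4) -> [4]
insert(8) -> [4, 8]
extract_min()->4, [8]
insert(18) -> [8, 18]
insert(15) -> [8, 18, 15]
insert(46) -> [8, 18, 15, 46]
insert(8) -> [8, 8, 15, 46, 18]

Final heap: [8, 8, 15, 46, 18]


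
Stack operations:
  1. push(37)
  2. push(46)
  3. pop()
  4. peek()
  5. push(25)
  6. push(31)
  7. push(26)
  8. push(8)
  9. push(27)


push(37) -> [37]
push(46) -> [37, 46]
pop()->46, [37]
peek()->37
push(25) -> [37, 25]
push(31) -> [37, 25, 31]
push(26) -> [37, 25, 31, 26]
push(8) -> [37, 25, 31, 26, 8]
push(27) -> [37, 25, 31, 26, 8, 27]

Final stack: [37, 25, 31, 26, 8, 27]


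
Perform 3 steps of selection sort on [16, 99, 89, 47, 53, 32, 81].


Initial: [16, 99, 89, 47, 53, 32, 81]
Step 1: min=16 at 0
  Swap: [16, 99, 89, 47, 53, 32, 81]
Step 2: min=32 at 5
  Swap: [16, 32, 89, 47, 53, 99, 81]
Step 3: min=47 at 3
  Swap: [16, 32, 47, 89, 53, 99, 81]

After 3 steps: [16, 32, 47, 89, 53, 99, 81]


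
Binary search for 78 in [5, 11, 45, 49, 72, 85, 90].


Step 1: lo=0, hi=6, mid=3, val=49
Step 2: lo=4, hi=6, mid=5, val=85
Step 3: lo=4, hi=4, mid=4, val=72

Not found


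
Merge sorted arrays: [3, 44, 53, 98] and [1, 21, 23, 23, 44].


Take 1 from B
Take 3 from A
Take 21 from B
Take 23 from B
Take 23 from B
Take 44 from A
Take 44 from B

Merged: [1, 3, 21, 23, 23, 44, 44, 53, 98]


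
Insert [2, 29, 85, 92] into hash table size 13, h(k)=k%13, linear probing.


Insert 2: h=2 -> slot 2
Insert 29: h=3 -> slot 3
Insert 85: h=7 -> slot 7
Insert 92: h=1 -> slot 1

Table: [None, 92, 2, 29, None, None, None, 85, None, None, None, None, None]


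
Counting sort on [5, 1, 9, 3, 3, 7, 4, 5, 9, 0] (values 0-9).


Input: [5, 1, 9, 3, 3, 7, 4, 5, 9, 0]
Counts: [1, 1, 0, 2, 1, 2, 0, 1, 0, 2]

Sorted: [0, 1, 3, 3, 4, 5, 5, 7, 9, 9]


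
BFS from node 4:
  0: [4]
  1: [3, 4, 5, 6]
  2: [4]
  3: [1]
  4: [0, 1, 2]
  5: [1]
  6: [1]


Visit 4, enqueue [0, 1, 2]
Visit 0, enqueue []
Visit 1, enqueue [3, 5, 6]
Visit 2, enqueue []
Visit 3, enqueue []
Visit 5, enqueue []
Visit 6, enqueue []

BFS order: [4, 0, 1, 2, 3, 5, 6]


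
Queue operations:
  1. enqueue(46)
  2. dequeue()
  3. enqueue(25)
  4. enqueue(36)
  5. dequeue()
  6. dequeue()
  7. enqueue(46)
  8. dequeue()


enqueue(46) -> [46]
dequeue()->46, []
enqueue(25) -> [25]
enqueue(36) -> [25, 36]
dequeue()->25, [36]
dequeue()->36, []
enqueue(46) -> [46]
dequeue()->46, []

Final queue: []


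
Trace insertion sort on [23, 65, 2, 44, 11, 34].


Initial: [23, 65, 2, 44, 11, 34]
Insert 65: [23, 65, 2, 44, 11, 34]
Insert 2: [2, 23, 65, 44, 11, 34]
Insert 44: [2, 23, 44, 65, 11, 34]
Insert 11: [2, 11, 23, 44, 65, 34]
Insert 34: [2, 11, 23, 34, 44, 65]

Sorted: [2, 11, 23, 34, 44, 65]


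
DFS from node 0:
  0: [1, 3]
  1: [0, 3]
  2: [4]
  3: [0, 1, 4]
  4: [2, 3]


Visit 0, push [3, 1]
Visit 1, push [3]
Visit 3, push [4]
Visit 4, push [2]
Visit 2, push []

DFS order: [0, 1, 3, 4, 2]


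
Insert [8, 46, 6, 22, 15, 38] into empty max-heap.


Insert 8: [8]
Insert 46: [46, 8]
Insert 6: [46, 8, 6]
Insert 22: [46, 22, 6, 8]
Insert 15: [46, 22, 6, 8, 15]
Insert 38: [46, 22, 38, 8, 15, 6]

Final heap: [46, 22, 38, 8, 15, 6]


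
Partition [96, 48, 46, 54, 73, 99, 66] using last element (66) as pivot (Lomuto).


Pivot: 66
  48 <= 66: swap -> [48, 96, 46, 54, 73, 99, 66]
  46 <= 66: swap -> [48, 46, 96, 54, 73, 99, 66]
  54 <= 66: swap -> [48, 46, 54, 96, 73, 99, 66]
Place pivot at 3: [48, 46, 54, 66, 73, 99, 96]

Partitioned: [48, 46, 54, 66, 73, 99, 96]


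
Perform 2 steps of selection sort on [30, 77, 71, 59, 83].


Initial: [30, 77, 71, 59, 83]
Step 1: min=30 at 0
  Swap: [30, 77, 71, 59, 83]
Step 2: min=59 at 3
  Swap: [30, 59, 71, 77, 83]

After 2 steps: [30, 59, 71, 77, 83]


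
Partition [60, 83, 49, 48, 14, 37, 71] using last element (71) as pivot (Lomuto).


Pivot: 71
  60 <= 71: advance i (no swap)
  49 <= 71: swap -> [60, 49, 83, 48, 14, 37, 71]
  48 <= 71: swap -> [60, 49, 48, 83, 14, 37, 71]
  14 <= 71: swap -> [60, 49, 48, 14, 83, 37, 71]
  37 <= 71: swap -> [60, 49, 48, 14, 37, 83, 71]
Place pivot at 5: [60, 49, 48, 14, 37, 71, 83]

Partitioned: [60, 49, 48, 14, 37, 71, 83]


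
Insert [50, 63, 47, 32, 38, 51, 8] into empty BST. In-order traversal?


Insert 50: root
Insert 63: R from 50
Insert 47: L from 50
Insert 32: L from 50 -> L from 47
Insert 38: L from 50 -> L from 47 -> R from 32
Insert 51: R from 50 -> L from 63
Insert 8: L from 50 -> L from 47 -> L from 32

In-order: [8, 32, 38, 47, 50, 51, 63]


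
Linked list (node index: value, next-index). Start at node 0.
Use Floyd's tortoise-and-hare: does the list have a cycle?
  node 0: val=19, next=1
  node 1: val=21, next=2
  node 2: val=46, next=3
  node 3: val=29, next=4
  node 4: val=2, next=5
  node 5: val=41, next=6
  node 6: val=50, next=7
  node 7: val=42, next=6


Floyd's tortoise (slow, +1) and hare (fast, +2):
  init: slow=0, fast=0
  step 1: slow=1, fast=2
  step 2: slow=2, fast=4
  step 3: slow=3, fast=6
  step 4: slow=4, fast=6
  step 5: slow=5, fast=6
  step 6: slow=6, fast=6
  slow == fast at node 6: cycle detected

Cycle: yes


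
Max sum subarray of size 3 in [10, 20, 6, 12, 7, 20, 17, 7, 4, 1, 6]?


[0:3]: 36
[1:4]: 38
[2:5]: 25
[3:6]: 39
[4:7]: 44
[5:8]: 44
[6:9]: 28
[7:10]: 12
[8:11]: 11

Max: 44 at [4:7]


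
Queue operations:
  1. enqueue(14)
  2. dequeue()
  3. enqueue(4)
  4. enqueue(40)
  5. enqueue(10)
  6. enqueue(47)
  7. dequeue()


enqueue(14) -> [14]
dequeue()->14, []
enqueue(4) -> [4]
enqueue(40) -> [4, 40]
enqueue(10) -> [4, 40, 10]
enqueue(47) -> [4, 40, 10, 47]
dequeue()->4, [40, 10, 47]

Final queue: [40, 10, 47]


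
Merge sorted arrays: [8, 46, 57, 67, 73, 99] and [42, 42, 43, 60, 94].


Take 8 from A
Take 42 from B
Take 42 from B
Take 43 from B
Take 46 from A
Take 57 from A
Take 60 from B
Take 67 from A
Take 73 from A
Take 94 from B

Merged: [8, 42, 42, 43, 46, 57, 60, 67, 73, 94, 99]


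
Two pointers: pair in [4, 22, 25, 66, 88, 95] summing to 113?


lo=0(4)+hi=5(95)=99
lo=1(22)+hi=5(95)=117
lo=1(22)+hi=4(88)=110
lo=2(25)+hi=4(88)=113

Yes: 25+88=113


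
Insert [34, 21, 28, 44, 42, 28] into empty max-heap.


Insert 34: [34]
Insert 21: [34, 21]
Insert 28: [34, 21, 28]
Insert 44: [44, 34, 28, 21]
Insert 42: [44, 42, 28, 21, 34]
Insert 28: [44, 42, 28, 21, 34, 28]

Final heap: [44, 42, 28, 21, 34, 28]


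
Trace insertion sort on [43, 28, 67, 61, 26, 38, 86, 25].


Initial: [43, 28, 67, 61, 26, 38, 86, 25]
Insert 28: [28, 43, 67, 61, 26, 38, 86, 25]
Insert 67: [28, 43, 67, 61, 26, 38, 86, 25]
Insert 61: [28, 43, 61, 67, 26, 38, 86, 25]
Insert 26: [26, 28, 43, 61, 67, 38, 86, 25]
Insert 38: [26, 28, 38, 43, 61, 67, 86, 25]
Insert 86: [26, 28, 38, 43, 61, 67, 86, 25]
Insert 25: [25, 26, 28, 38, 43, 61, 67, 86]

Sorted: [25, 26, 28, 38, 43, 61, 67, 86]


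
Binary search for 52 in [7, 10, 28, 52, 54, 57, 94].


Step 1: lo=0, hi=6, mid=3, val=52

Found at index 3


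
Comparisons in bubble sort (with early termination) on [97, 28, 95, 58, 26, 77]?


Algorithm: bubble sort (with early termination)
Input: [97, 28, 95, 58, 26, 77]
Sorted: [26, 28, 58, 77, 95, 97]

15


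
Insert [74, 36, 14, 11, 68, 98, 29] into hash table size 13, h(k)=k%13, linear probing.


Insert 74: h=9 -> slot 9
Insert 36: h=10 -> slot 10
Insert 14: h=1 -> slot 1
Insert 11: h=11 -> slot 11
Insert 68: h=3 -> slot 3
Insert 98: h=7 -> slot 7
Insert 29: h=3, 1 probes -> slot 4

Table: [None, 14, None, 68, 29, None, None, 98, None, 74, 36, 11, None]


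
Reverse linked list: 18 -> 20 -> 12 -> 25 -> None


Step 1: curr=18, set curr.next=prev(None) | reversed so far: 18
Step 2: curr=20, set curr.next=prev(18) | reversed so far: 20 -> 18
Step 3: curr=12, set curr.next=prev(20) | reversed so far: 12 -> 20 -> 18
Step 4: curr=25, set curr.next=prev(12) | reversed so far: 25 -> 12 -> 20 -> 18

25 -> 12 -> 20 -> 18 -> None


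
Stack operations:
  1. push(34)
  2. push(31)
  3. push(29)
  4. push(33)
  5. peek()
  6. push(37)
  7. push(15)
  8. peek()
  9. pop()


push(34) -> [34]
push(31) -> [34, 31]
push(29) -> [34, 31, 29]
push(33) -> [34, 31, 29, 33]
peek()->33
push(37) -> [34, 31, 29, 33, 37]
push(15) -> [34, 31, 29, 33, 37, 15]
peek()->15
pop()->15, [34, 31, 29, 33, 37]

Final stack: [34, 31, 29, 33, 37]


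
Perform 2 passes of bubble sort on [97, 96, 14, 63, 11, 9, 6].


Initial: [97, 96, 14, 63, 11, 9, 6]
Pass 1: [96, 14, 63, 11, 9, 6, 97] (6 swaps)
Pass 2: [14, 63, 11, 9, 6, 96, 97] (5 swaps)

After 2 passes: [14, 63, 11, 9, 6, 96, 97]


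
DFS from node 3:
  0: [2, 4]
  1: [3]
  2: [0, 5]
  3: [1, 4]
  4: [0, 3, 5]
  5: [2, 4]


Visit 3, push [4, 1]
Visit 1, push []
Visit 4, push [5, 0]
Visit 0, push [2]
Visit 2, push [5]
Visit 5, push []

DFS order: [3, 1, 4, 0, 2, 5]


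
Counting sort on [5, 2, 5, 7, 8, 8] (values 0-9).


Input: [5, 2, 5, 7, 8, 8]
Counts: [0, 0, 1, 0, 0, 2, 0, 1, 2, 0]

Sorted: [2, 5, 5, 7, 8, 8]


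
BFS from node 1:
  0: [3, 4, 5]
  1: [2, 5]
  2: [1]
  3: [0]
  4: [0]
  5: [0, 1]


Visit 1, enqueue [2, 5]
Visit 2, enqueue []
Visit 5, enqueue [0]
Visit 0, enqueue [3, 4]
Visit 3, enqueue []
Visit 4, enqueue []

BFS order: [1, 2, 5, 0, 3, 4]


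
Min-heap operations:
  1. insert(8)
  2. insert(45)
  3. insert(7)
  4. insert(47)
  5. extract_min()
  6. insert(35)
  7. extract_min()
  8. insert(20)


insert(8) -> [8]
insert(45) -> [8, 45]
insert(7) -> [7, 45, 8]
insert(47) -> [7, 45, 8, 47]
extract_min()->7, [8, 45, 47]
insert(35) -> [8, 35, 47, 45]
extract_min()->8, [35, 45, 47]
insert(20) -> [20, 35, 47, 45]

Final heap: [20, 35, 47, 45]


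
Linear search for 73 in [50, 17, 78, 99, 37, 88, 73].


i=0: 50!=73
i=1: 17!=73
i=2: 78!=73
i=3: 99!=73
i=4: 37!=73
i=5: 88!=73
i=6: 73==73 found!

Found at 6, 7 comps


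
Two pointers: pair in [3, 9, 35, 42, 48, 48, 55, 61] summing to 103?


lo=0(3)+hi=7(61)=64
lo=1(9)+hi=7(61)=70
lo=2(35)+hi=7(61)=96
lo=3(42)+hi=7(61)=103

Yes: 42+61=103


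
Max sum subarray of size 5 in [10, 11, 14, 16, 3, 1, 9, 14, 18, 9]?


[0:5]: 54
[1:6]: 45
[2:7]: 43
[3:8]: 43
[4:9]: 45
[5:10]: 51

Max: 54 at [0:5]


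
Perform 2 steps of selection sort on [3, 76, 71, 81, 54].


Initial: [3, 76, 71, 81, 54]
Step 1: min=3 at 0
  Swap: [3, 76, 71, 81, 54]
Step 2: min=54 at 4
  Swap: [3, 54, 71, 81, 76]

After 2 steps: [3, 54, 71, 81, 76]


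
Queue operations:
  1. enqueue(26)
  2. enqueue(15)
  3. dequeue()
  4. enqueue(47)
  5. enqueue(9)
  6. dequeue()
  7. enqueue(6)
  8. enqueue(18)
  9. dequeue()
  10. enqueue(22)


enqueue(26) -> [26]
enqueue(15) -> [26, 15]
dequeue()->26, [15]
enqueue(47) -> [15, 47]
enqueue(9) -> [15, 47, 9]
dequeue()->15, [47, 9]
enqueue(6) -> [47, 9, 6]
enqueue(18) -> [47, 9, 6, 18]
dequeue()->47, [9, 6, 18]
enqueue(22) -> [9, 6, 18, 22]

Final queue: [9, 6, 18, 22]


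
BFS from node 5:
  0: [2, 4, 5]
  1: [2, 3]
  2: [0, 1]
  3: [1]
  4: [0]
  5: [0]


Visit 5, enqueue [0]
Visit 0, enqueue [2, 4]
Visit 2, enqueue [1]
Visit 4, enqueue []
Visit 1, enqueue [3]
Visit 3, enqueue []

BFS order: [5, 0, 2, 4, 1, 3]


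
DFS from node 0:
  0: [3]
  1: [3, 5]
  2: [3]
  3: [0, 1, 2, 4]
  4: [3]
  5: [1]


Visit 0, push [3]
Visit 3, push [4, 2, 1]
Visit 1, push [5]
Visit 5, push []
Visit 2, push []
Visit 4, push []

DFS order: [0, 3, 1, 5, 2, 4]


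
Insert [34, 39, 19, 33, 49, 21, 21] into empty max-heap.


Insert 34: [34]
Insert 39: [39, 34]
Insert 19: [39, 34, 19]
Insert 33: [39, 34, 19, 33]
Insert 49: [49, 39, 19, 33, 34]
Insert 21: [49, 39, 21, 33, 34, 19]
Insert 21: [49, 39, 21, 33, 34, 19, 21]

Final heap: [49, 39, 21, 33, 34, 19, 21]


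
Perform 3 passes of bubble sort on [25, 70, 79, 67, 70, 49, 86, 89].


Initial: [25, 70, 79, 67, 70, 49, 86, 89]
Pass 1: [25, 70, 67, 70, 49, 79, 86, 89] (3 swaps)
Pass 2: [25, 67, 70, 49, 70, 79, 86, 89] (2 swaps)
Pass 3: [25, 67, 49, 70, 70, 79, 86, 89] (1 swaps)

After 3 passes: [25, 67, 49, 70, 70, 79, 86, 89]


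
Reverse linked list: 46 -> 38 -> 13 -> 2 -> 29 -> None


Step 1: curr=46, set curr.next=prev(None) | reversed so far: 46
Step 2: curr=38, set curr.next=prev(46) | reversed so far: 38 -> 46
Step 3: curr=13, set curr.next=prev(38) | reversed so far: 13 -> 38 -> 46
Step 4: curr=2, set curr.next=prev(13) | reversed so far: 2 -> 13 -> 38 -> 46
Step 5: curr=29, set curr.next=prev(2) | reversed so far: 29 -> 2 -> 13 -> 38 -> 46

29 -> 2 -> 13 -> 38 -> 46 -> None


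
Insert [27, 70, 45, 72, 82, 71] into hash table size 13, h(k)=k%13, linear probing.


Insert 27: h=1 -> slot 1
Insert 70: h=5 -> slot 5
Insert 45: h=6 -> slot 6
Insert 72: h=7 -> slot 7
Insert 82: h=4 -> slot 4
Insert 71: h=6, 2 probes -> slot 8

Table: [None, 27, None, None, 82, 70, 45, 72, 71, None, None, None, None]
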